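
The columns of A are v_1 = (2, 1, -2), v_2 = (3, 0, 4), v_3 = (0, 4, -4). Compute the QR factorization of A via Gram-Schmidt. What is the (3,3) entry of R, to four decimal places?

r_{33} = 2.9598

q_1 = v_1/‖v_1‖ = (2, 1, -2)/3.0000 = (0.6667, 0.3333, -0.6667).
r_{12} = q_1·v_2 = -0.6667.
u_2 = v_2 + 0.6667·q_1 = (3.4444, 0.2222, 3.5556).
‖u_2‖ = 4.9554, so q_2 = (0.6951, 0.0448, 0.7175).
r_{13} = q_1·v_3 = 4.0000; r_{23} = q_2·v_3 = -2.6907.
u_3 = v_3 − 4.0000·q_1 + 2.6907·q_2 = (-0.7964, 2.7873, 0.5973).
r_{33} = ‖u_3‖ = 2.9598.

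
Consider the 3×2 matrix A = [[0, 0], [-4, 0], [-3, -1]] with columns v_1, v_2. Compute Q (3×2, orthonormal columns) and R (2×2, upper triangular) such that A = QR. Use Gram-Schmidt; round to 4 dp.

Q = [[0.0000, 0.0000], [-0.8000, 0.6000], [-0.6000, -0.8000]], R = [[5.0000, 0.6000], [0.0000, 0.8000]]

e_1 = v_1/‖v_1‖ = (0, -4, -3)/5.0000 = (0.0000, -0.8000, -0.6000).
r_{12} = e_1·v_2 = 0.6000.
u_2 = v_2 − 0.6000·e_1 = (0.0000, 0.4800, -0.6400).
‖u_2‖ = 0.8000, so e_2 = (0.0000, 0.6000, -0.8000).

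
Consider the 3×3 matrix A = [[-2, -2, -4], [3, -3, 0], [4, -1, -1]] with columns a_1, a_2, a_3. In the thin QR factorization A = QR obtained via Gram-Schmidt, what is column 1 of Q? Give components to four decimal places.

e_1 = a_1/‖a_1‖ = (-2, 3, 4)/5.3852 = (-0.3714, 0.5571, 0.7428).

e_1 = (-0.3714, 0.5571, 0.7428)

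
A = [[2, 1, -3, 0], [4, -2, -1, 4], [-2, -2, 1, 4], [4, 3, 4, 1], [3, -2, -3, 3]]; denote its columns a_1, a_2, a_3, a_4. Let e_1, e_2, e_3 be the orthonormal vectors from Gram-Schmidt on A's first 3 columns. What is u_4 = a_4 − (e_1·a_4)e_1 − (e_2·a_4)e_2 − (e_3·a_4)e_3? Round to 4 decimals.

u_4 = (1.5828, -0.4517, 2.0850, 0.6279, 0.0999)

a_1 = (2, 4, -2, 4, 3); ‖a_1‖ = 7.0000, so e_1 = (0.2857, 0.5714, -0.2857, 0.5714, 0.4286).
e_1·a_2 = 0.2857·1 + 0.5714·(-2) + (-0.2857)·(-2) + 0.5714·3 + 0.4286·(-2) = 0.5714.
u_2 = a_2 − 0.5714·e_1 = (0.8367, -2.3265, -1.8367, 2.6735, -2.2449).
‖u_2‖ = 4.6555, so e_2 = (0.1797, -0.4997, -0.3945, 0.5743, -0.4822).
e_1·a_3 = 0.2857·(-3) + 0.5714·(-1) + (-0.2857)·1 + 0.5714·4 + 0.4286·(-3) = -0.7143; e_2·a_3 = 0.1797·(-3) + (-0.4997)·(-1) + (-0.3945)·1 + 0.5743·4 + (-0.4822)·(-3) = 3.3097.
u_3 = a_3 + 0.7143·e_1 − 3.3097·e_2 = (-3.3908, 1.0621, 2.1017, 2.5075, -1.0979).
‖u_3‖ = 4.9534, so e_3 = (-0.6845, 0.2144, 0.4243, 0.5062, -0.2217).
e_1·a_4 = 0.2857·0 + 0.5714·4 + (-0.2857)·4 + 0.5714·1 + 0.4286·3 = 3.0000; e_2·a_4 = 0.1797·0 + (-0.4997)·4 + (-0.3945)·4 + 0.5743·1 + (-0.4822)·3 = -4.4494; e_3·a_4 = (-0.6845)·0 + 0.2144·4 + 0.4243·4 + 0.5062·1 + (-0.2217)·3 = 2.3962.
u_4 = a_4 − 3.0000·e_1 + 4.4494·e_2 − 2.3962·e_3 = (1.5828, -0.4517, 2.0850, 0.6279, 0.0999).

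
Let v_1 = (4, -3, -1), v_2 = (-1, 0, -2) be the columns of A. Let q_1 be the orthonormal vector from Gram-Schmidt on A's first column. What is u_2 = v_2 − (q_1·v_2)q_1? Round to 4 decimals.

u_2 = (-0.6923, -0.2308, -2.0769)

q_1 = v_1/‖v_1‖ = (4, -3, -1)/5.0990 = (0.7845, -0.5883, -0.1961).
r_{12} = q_1·v_2 = -0.3922.
u_2 = v_2 + 0.3922·q_1 = (-0.6923, -0.2308, -2.0769).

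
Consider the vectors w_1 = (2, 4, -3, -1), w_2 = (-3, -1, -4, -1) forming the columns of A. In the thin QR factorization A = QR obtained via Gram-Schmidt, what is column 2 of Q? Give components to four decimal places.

e_2 = (-0.6193, -0.2709, -0.7161, -0.1742)

w_1 = (2, 4, -3, -1); ‖w_1‖ = 5.4772, so e_1 = (0.3651, 0.7303, -0.5477, -0.1826).
e_1·w_2 = 0.3651·(-3) + 0.7303·(-1) + (-0.5477)·(-4) + (-0.1826)·(-1) = 0.5477.
u_2 = w_2 − 0.5477·e_1 = (-3.2000, -1.4000, -3.7000, -0.9000).
‖u_2‖ = 5.1672, so e_2 = (-0.6193, -0.2709, -0.7161, -0.1742).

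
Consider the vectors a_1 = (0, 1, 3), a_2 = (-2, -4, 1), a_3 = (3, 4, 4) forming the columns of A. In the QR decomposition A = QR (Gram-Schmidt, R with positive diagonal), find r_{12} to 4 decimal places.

a_1 = (0, 1, 3); ‖a_1‖ = 3.1623, so q_1 = (0.0000, 0.3162, 0.9487).
r_{12} = q_1·a_2 = -0.3162.

r_{12} = -0.3162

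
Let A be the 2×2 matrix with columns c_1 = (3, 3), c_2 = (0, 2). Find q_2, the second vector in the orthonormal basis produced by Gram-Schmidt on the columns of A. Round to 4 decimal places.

q_2 = (-0.7071, 0.7071)

q_1 = c_1/‖c_1‖ = (3, 3)/4.2426 = (0.7071, 0.7071).
r_{12} = q_1·c_2 = 1.4142.
u_2 = c_2 − 1.4142·q_1 = (-1.0000, 1.0000).
‖u_2‖ = 1.4142, so q_2 = (-0.7071, 0.7071).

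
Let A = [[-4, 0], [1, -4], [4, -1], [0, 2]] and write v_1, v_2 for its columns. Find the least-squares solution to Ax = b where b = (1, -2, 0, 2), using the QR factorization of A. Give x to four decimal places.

x = (-0.0477, 0.5533)

q_1 = v_1/‖v_1‖ = (-4, 1, 4, 0)/5.7446 = (-0.6963, 0.1741, 0.6963, 0.0000).
r_{12} = q_1·v_2 = -1.3926.
u_2 = v_2 + 1.3926·q_1 = (-0.9697, -3.7576, -0.0303, 2.0000).
‖u_2‖ = 4.3658, so q_2 = (-0.2221, -0.8607, -0.0069, 0.4581).
Qᵀb = (-1.0445, 2.4154).
Back-substitute: x_2 = 2.4154/4.3658 = 0.5533.
x_1 = (-1.0445 + 1.3926·0.5533)/5.7446 = -0.0477.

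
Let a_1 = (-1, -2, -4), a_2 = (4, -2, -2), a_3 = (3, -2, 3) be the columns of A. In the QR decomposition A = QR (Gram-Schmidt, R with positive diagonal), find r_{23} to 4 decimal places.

r_{23} = 3.1001

a_1 = (-1, -2, -4); ‖a_1‖ = 4.5826, so q_1 = (-0.2182, -0.4364, -0.8729).
q_1·a_2 = (-0.2182)·4 + (-0.4364)·(-2) + (-0.8729)·(-2) = 1.7457.
u_2 = a_2 − 1.7457·q_1 = (4.3810, -1.2381, -0.4762).
‖u_2‖ = 4.5774, so q_2 = (0.9571, -0.2705, -0.1040).
r_{23} = q_2·a_3 = 3.1001.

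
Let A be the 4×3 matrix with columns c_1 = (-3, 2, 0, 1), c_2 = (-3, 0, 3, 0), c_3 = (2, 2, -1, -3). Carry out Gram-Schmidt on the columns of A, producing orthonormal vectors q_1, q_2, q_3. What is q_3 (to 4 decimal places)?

q_3 = (0.1147, 0.5735, 0.1147, -0.8030)

c_1 = (-3, 2, 0, 1); ‖c_1‖ = 3.7417, so q_1 = (-0.8018, 0.5345, 0.0000, 0.2673).
q_1·c_2 = (-0.8018)·(-3) + 0.5345·0 + 0.0000·3 + 0.2673·0 = 2.4054.
u_2 = c_2 − 2.4054·q_1 = (-1.0714, -1.2857, 3.0000, -0.6429).
‖u_2‖ = 3.4949, so q_2 = (-0.3066, -0.3679, 0.8584, -0.1839).
q_1·c_3 = (-0.8018)·2 + 0.5345·2 + 0.0000·(-1) + 0.2673·(-3) = -1.3363; q_2·c_3 = (-0.3066)·2 + (-0.3679)·2 + 0.8584·(-1) + (-0.1839)·(-3) = -1.6555.
u_3 = c_3 + 1.3363·q_1 + 1.6555·q_2 = (0.4211, 2.1053, 0.4211, -2.9474).
‖u_3‖ = 3.6707, so q_3 = (0.1147, 0.5735, 0.1147, -0.8030).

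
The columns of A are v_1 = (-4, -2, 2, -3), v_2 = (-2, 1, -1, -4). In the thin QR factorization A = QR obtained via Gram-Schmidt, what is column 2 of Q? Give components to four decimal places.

e_1 = v_1/‖v_1‖ = (-4, -2, 2, -3)/5.7446 = (-0.6963, -0.3482, 0.3482, -0.5222).
r_{12} = e_1·v_2 = 2.7852.
u_2 = v_2 − 2.7852·e_1 = (-0.0606, 1.9697, -1.9697, -2.5455).
‖u_2‖ = 3.7739, so e_2 = (-0.0161, 0.5219, -0.5219, -0.6745).

e_2 = (-0.0161, 0.5219, -0.5219, -0.6745)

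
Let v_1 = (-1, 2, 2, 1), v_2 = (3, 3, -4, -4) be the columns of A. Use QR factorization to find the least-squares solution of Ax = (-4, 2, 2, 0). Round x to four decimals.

x = (1.1313, -0.0764)

v_1 = (-1, 2, 2, 1); ‖v_1‖ = 3.1623, so e_1 = (-0.3162, 0.6325, 0.6325, 0.3162).
e_1·v_2 = (-0.3162)·3 + 0.6325·3 + 0.6325·(-4) + 0.3162·(-4) = -2.8460.
u_2 = v_2 + 2.8460·e_1 = (2.1000, 4.8000, -2.2000, -3.1000).
‖u_2‖ = 6.4730, so e_2 = (0.3244, 0.7415, -0.3399, -0.4789).
Qᵀb = (3.7947, -0.4944).
Back-substitute: x_2 = -0.4944/6.4730 = -0.0764.
x_1 = (3.7947 + 2.8460·(-0.0764))/3.1623 = 1.1313.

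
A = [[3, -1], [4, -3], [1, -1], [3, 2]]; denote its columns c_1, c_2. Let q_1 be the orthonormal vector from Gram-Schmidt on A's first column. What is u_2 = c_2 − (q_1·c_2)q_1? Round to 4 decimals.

u_2 = (-0.1429, -1.8571, -0.7143, 2.8571)

q_1 = c_1/‖c_1‖ = (3, 4, 1, 3)/5.9161 = (0.5071, 0.6761, 0.1690, 0.5071).
r_{12} = q_1·c_2 = -1.6903.
u_2 = c_2 + 1.6903·q_1 = (-0.1429, -1.8571, -0.7143, 2.8571).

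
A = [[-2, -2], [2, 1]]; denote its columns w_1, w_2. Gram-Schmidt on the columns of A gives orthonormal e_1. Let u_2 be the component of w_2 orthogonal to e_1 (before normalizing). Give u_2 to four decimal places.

u_2 = (-0.5000, -0.5000)

w_1 = (-2, 2); ‖w_1‖ = 2.8284, so e_1 = (-0.7071, 0.7071).
e_1·w_2 = (-0.7071)·(-2) + 0.7071·1 = 2.1213.
u_2 = w_2 − 2.1213·e_1 = (-0.5000, -0.5000).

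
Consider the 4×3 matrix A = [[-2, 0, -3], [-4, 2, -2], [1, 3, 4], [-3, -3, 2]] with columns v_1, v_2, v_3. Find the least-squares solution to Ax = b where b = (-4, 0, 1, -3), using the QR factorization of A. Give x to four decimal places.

v_1 = (-2, -4, 1, -3); ‖v_1‖ = 5.4772, so q_1 = (-0.3651, -0.7303, 0.1826, -0.5477).
q_1·v_2 = (-0.3651)·0 + (-0.7303)·2 + 0.1826·3 + (-0.5477)·(-3) = 0.7303.
u_2 = v_2 − 0.7303·q_1 = (0.2667, 2.5333, 2.8667, -2.6000).
‖u_2‖ = 4.6332, so q_2 = (0.0576, 0.5468, 0.6187, -0.5612).
q_1·v_3 = (-0.3651)·(-3) + (-0.7303)·(-2) + 0.1826·4 + (-0.5477)·2 = 2.1909; q_2·v_3 = 0.0576·(-3) + 0.5468·(-2) + 0.6187·4 + (-0.5612)·2 = 0.0863.
u_3 = v_3 − 2.1909·q_1 − 0.0863·q_2 = (-2.2050, -0.4472, 3.5466, 3.2484).
‖u_3‖ = 5.3097, so q_3 = (-0.4153, -0.0842, 0.6679, 0.6118).
Qᵀb = (3.2863, 2.0720, 0.4937).
Back-substitute: x_3 = 0.4937/5.3097 = 0.0930.
x_2 = (2.0720 − 0.0863·0.0930)/4.6332 = 0.4455.
x_1 = (3.2863 − 0.7303·0.4455 − 2.1909·0.0930)/5.4772 = 0.5034.

x = (0.5034, 0.4455, 0.0930)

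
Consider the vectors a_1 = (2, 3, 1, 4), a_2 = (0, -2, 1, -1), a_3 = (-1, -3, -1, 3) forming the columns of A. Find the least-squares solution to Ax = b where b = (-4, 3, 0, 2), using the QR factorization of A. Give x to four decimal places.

a_1 = (2, 3, 1, 4); ‖a_1‖ = 5.4772, so e_1 = (0.3651, 0.5477, 0.1826, 0.7303).
e_1·a_2 = 0.3651·0 + 0.5477·(-2) + 0.1826·1 + 0.7303·(-1) = -1.6432.
u_2 = a_2 + 1.6432·e_1 = (0.6000, -1.1000, 1.3000, 0.2000).
‖u_2‖ = 1.8166, so e_2 = (0.3303, -0.6055, 0.7156, 0.1101).
e_1·a_3 = 0.3651·(-1) + 0.5477·(-3) + 0.1826·(-1) + 0.7303·3 = 0.0000; e_2·a_3 = 0.3303·(-1) + (-0.6055)·(-3) + 0.7156·(-1) + 0.1101·3 = 1.1010.
u_3 = a_3 + 0.0000·e_1 − 1.1010·e_2 = (-1.3636, -2.3333, -1.7879, 2.8788).
‖u_3‖ = 4.3345, so e_3 = (-0.3146, -0.5383, -0.4125, 0.6642).
Qᵀb = (1.6432, -2.9176, 0.9718).
Back-substitute: x_3 = 0.9718/4.3345 = 0.2242.
x_2 = (-2.9176 − 1.1010·0.2242)/1.8166 = -1.7419.
x_1 = (1.6432 + 1.6432·(-1.7419) + 0.0000·0.2242)/5.4772 = -0.2226.

x = (-0.2226, -1.7419, 0.2242)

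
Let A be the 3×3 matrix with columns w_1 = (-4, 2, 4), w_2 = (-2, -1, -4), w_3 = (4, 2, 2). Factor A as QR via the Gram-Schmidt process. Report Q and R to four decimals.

w_1 = (-4, 2, 4); ‖w_1‖ = 6.0000, so q_1 = (-0.6667, 0.3333, 0.6667).
q_1·w_2 = (-0.6667)·(-2) + 0.3333·(-1) + 0.6667·(-4) = -1.6667.
u_2 = w_2 + 1.6667·q_1 = (-3.1111, -0.4444, -2.8889).
‖u_2‖ = 4.2687, so q_2 = (-0.7288, -0.1041, -0.6768).
q_1·w_3 = (-0.6667)·4 + 0.3333·2 + 0.6667·2 = -0.6667; q_2·w_3 = (-0.7288)·4 + (-0.1041)·2 + (-0.6768)·2 = -4.4770.
u_3 = w_3 + 0.6667·q_1 + 4.4770·q_2 = (0.2927, 1.7561, -0.5854).
‖u_3‖ = 1.8741, so q_3 = (0.1562, 0.9370, -0.3123).

Q = [[-0.6667, -0.7288, 0.1562], [0.3333, -0.1041, 0.9370], [0.6667, -0.6768, -0.3123]], R = [[6.0000, -1.6667, -0.6667], [0.0000, 4.2687, -4.4770], [0.0000, 0.0000, 1.8741]]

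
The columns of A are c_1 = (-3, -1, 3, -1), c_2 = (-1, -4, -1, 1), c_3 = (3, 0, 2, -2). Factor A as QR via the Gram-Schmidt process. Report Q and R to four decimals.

Q = [[-0.6708, -0.1277, 0.6970], [-0.2236, -0.8939, -0.3876], [0.6708, -0.3367, 0.4252], [-0.2236, 0.2670, -0.4280]], R = [[4.4721, 0.6708, -0.2236], [0.0000, 4.3070, -1.5904], [0.0000, 0.0000, 3.7974]]

e_1 = c_1/‖c_1‖ = (-3, -1, 3, -1)/4.4721 = (-0.6708, -0.2236, 0.6708, -0.2236).
r_{12} = e_1·c_2 = 0.6708.
u_2 = c_2 − 0.6708·e_1 = (-0.5500, -3.8500, -1.4500, 1.1500).
‖u_2‖ = 4.3070, so e_2 = (-0.1277, -0.8939, -0.3367, 0.2670).
r_{13} = e_1·c_3 = -0.2236; r_{23} = e_2·c_3 = -1.5904.
u_3 = c_3 + 0.2236·e_1 + 1.5904·e_2 = (2.6469, -1.4717, 1.6146, -1.6253).
‖u_3‖ = 3.7974, so e_3 = (0.6970, -0.3876, 0.4252, -0.4280).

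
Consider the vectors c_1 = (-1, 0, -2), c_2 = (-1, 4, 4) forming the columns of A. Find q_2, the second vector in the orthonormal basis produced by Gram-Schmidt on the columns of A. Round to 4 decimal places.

q_2 = (-0.4983, 0.8305, 0.2491)

c_1 = (-1, 0, -2); ‖c_1‖ = 2.2361, so q_1 = (-0.4472, 0.0000, -0.8944).
q_1·c_2 = (-0.4472)·(-1) + 0.0000·4 + (-0.8944)·4 = -3.1305.
u_2 = c_2 + 3.1305·q_1 = (-2.4000, 4.0000, 1.2000).
‖u_2‖ = 4.8166, so q_2 = (-0.4983, 0.8305, 0.2491).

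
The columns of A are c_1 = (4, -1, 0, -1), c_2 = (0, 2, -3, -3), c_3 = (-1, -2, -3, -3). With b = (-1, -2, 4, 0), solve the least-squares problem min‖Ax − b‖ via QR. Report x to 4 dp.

e_1 = c_1/‖c_1‖ = (4, -1, 0, -1)/4.2426 = (0.9428, -0.2357, 0.0000, -0.2357).
r_{12} = e_1·c_2 = 0.2357.
u_2 = c_2 − 0.2357·e_1 = (-0.2222, 2.0556, -3.0000, -2.9444).
‖u_2‖ = 4.6845, so e_2 = (-0.0474, 0.4388, -0.6404, -0.6286).
r_{13} = e_1·c_3 = 0.2357; r_{23} = e_2·c_3 = 2.9767.
u_3 = c_3 − 0.2357·e_1 − 2.9767·e_2 = (-1.0810, -3.2506, -1.0937, -1.0734).
‖u_3‖ = 3.7528, so e_3 = (-0.2881, -0.8662, -0.2914, -0.2860).
Qᵀb = (-0.4714, -3.3918, 0.8547).
Back-substitute: x_3 = 0.8547/3.7528 = 0.2278.
x_2 = (-3.3918 − 2.9767·0.2278)/4.6845 = -0.8688.
x_1 = (-0.4714 − 0.2357·(-0.8688) − 0.2357·0.2278)/4.2426 = -0.0755.

x = (-0.0755, -0.8688, 0.2278)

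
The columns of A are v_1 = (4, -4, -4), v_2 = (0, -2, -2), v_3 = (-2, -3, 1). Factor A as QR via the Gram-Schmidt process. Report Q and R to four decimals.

Q = [[0.5774, -0.8165, 0.0000], [-0.5774, -0.4082, -0.7071], [-0.5774, -0.4082, 0.7071]], R = [[6.9282, 2.3094, 0.0000], [0.0000, 1.6330, 2.4495], [0.0000, 0.0000, 2.8284]]

v_1 = (4, -4, -4); ‖v_1‖ = 6.9282, so e_1 = (0.5774, -0.5774, -0.5774).
e_1·v_2 = 0.5774·0 + (-0.5774)·(-2) + (-0.5774)·(-2) = 2.3094.
u_2 = v_2 − 2.3094·e_1 = (-1.3333, -0.6667, -0.6667).
‖u_2‖ = 1.6330, so e_2 = (-0.8165, -0.4082, -0.4082).
e_1·v_3 = 0.5774·(-2) + (-0.5774)·(-3) + (-0.5774)·1 = 0.0000; e_2·v_3 = (-0.8165)·(-2) + (-0.4082)·(-3) + (-0.4082)·1 = 2.4495.
u_3 = v_3 + 0.0000·e_1 − 2.4495·e_2 = (0.0000, -2.0000, 2.0000).
‖u_3‖ = 2.8284, so e_3 = (0.0000, -0.7071, 0.7071).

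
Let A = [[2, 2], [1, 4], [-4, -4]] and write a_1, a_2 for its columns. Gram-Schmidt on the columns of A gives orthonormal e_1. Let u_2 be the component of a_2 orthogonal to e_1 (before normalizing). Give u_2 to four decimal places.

e_1 = a_1/‖a_1‖ = (2, 1, -4)/4.5826 = (0.4364, 0.2182, -0.8729).
r_{12} = e_1·a_2 = 5.2372.
u_2 = a_2 − 5.2372·e_1 = (-0.2857, 2.8571, 0.5714).

u_2 = (-0.2857, 2.8571, 0.5714)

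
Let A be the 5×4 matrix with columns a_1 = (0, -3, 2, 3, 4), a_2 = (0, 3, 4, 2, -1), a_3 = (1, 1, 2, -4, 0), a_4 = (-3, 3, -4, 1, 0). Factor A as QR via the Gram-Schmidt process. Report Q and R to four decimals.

e_1 = a_1/‖a_1‖ = (0, -3, 2, 3, 4)/6.1644 = (0.0000, -0.4867, 0.3244, 0.4867, 0.6489).
r_{12} = e_1·a_2 = 0.1622.
u_2 = a_2 − 0.1622·e_1 = (0.0000, 3.0789, 3.9474, 1.9211, -1.1053).
‖u_2‖ = 5.4748, so e_2 = (0.0000, 0.5624, 0.7210, 0.3509, -0.2019).
r_{13} = e_1·a_3 = -1.7844; r_{23} = e_2·a_3 = 0.6008.
u_3 = a_3 + 1.7844·e_1 − 0.6008·e_2 = (1.0000, -0.2063, 2.1457, -3.3424, 1.2792).
‖u_3‖ = 4.2959, so e_3 = (0.2328, -0.0480, 0.4995, -0.7780, 0.2978).
r_{14} = e_1·a_4 = -2.2711; r_{24} = e_2·a_4 = -0.8460; r_{34} = e_3·a_4 = -3.6184.
u_4 = a_4 + 2.2711·e_1 + 0.8460·e_2 + 3.6184·e_3 = (-2.1577, 2.1967, -0.8459, -0.4132, 2.3804).
‖u_4‖ = 4.0042, so e_4 = (-0.5389, 0.5486, -0.2112, -0.1032, 0.5945).

Q = [[0.0000, 0.0000, 0.2328, -0.5389], [-0.4867, 0.5624, -0.0480, 0.5486], [0.3244, 0.7210, 0.4995, -0.2112], [0.4867, 0.3509, -0.7780, -0.1032], [0.6489, -0.2019, 0.2978, 0.5945]], R = [[6.1644, 0.1622, -1.7844, -2.2711], [0.0000, 5.4748, 0.6008, -0.8460], [0.0000, 0.0000, 4.2959, -3.6184], [0.0000, 0.0000, 0.0000, 4.0042]]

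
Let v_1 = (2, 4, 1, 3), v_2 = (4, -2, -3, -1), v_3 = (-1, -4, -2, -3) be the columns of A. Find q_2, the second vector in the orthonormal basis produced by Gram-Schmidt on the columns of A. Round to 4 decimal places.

v_1 = (2, 4, 1, 3); ‖v_1‖ = 5.4772, so q_1 = (0.3651, 0.7303, 0.1826, 0.5477).
q_1·v_2 = 0.3651·4 + 0.7303·(-2) + 0.1826·(-3) + 0.5477·(-1) = -1.0954.
u_2 = v_2 + 1.0954·q_1 = (4.4000, -1.2000, -2.8000, -0.4000).
‖u_2‖ = 5.3666, so q_2 = (0.8199, -0.2236, -0.5217, -0.0745).

q_2 = (0.8199, -0.2236, -0.5217, -0.0745)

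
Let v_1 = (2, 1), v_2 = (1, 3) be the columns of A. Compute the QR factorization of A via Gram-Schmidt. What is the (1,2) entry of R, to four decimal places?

r_{12} = 2.2361

q_1 = v_1/‖v_1‖ = (2, 1)/2.2361 = (0.8944, 0.4472).
r_{12} = q_1·v_2 = 2.2361.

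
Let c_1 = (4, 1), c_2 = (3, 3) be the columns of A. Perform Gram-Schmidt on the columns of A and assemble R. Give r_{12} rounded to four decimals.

r_{12} = 3.6380

c_1 = (4, 1); ‖c_1‖ = 4.1231, so q_1 = (0.9701, 0.2425).
r_{12} = q_1·c_2 = 3.6380.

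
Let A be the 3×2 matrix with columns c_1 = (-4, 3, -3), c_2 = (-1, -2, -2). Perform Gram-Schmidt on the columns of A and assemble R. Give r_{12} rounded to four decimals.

r_{12} = 0.6860

c_1 = (-4, 3, -3); ‖c_1‖ = 5.8310, so q_1 = (-0.6860, 0.5145, -0.5145).
r_{12} = q_1·c_2 = 0.6860.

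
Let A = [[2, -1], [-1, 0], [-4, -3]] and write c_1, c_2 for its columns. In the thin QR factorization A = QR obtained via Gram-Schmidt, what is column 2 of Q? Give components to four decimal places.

e_2 = (-0.8531, 0.2081, -0.4785)

c_1 = (2, -1, -4); ‖c_1‖ = 4.5826, so e_1 = (0.4364, -0.2182, -0.8729).
e_1·c_2 = 0.4364·(-1) + (-0.2182)·0 + (-0.8729)·(-3) = 2.1822.
u_2 = c_2 − 2.1822·e_1 = (-1.9524, 0.4762, -1.0952).
‖u_2‖ = 2.2887, so e_2 = (-0.8531, 0.2081, -0.4785).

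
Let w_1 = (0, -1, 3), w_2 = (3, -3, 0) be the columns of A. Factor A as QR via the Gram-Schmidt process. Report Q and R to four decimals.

w_1 = (0, -1, 3); ‖w_1‖ = 3.1623, so e_1 = (0.0000, -0.3162, 0.9487).
e_1·w_2 = 0.0000·3 + (-0.3162)·(-3) + 0.9487·0 = 0.9487.
u_2 = w_2 − 0.9487·e_1 = (3.0000, -2.7000, -0.9000).
‖u_2‖ = 4.1352, so e_2 = (0.7255, -0.6529, -0.2176).

Q = [[0.0000, 0.7255], [-0.3162, -0.6529], [0.9487, -0.2176]], R = [[3.1623, 0.9487], [0.0000, 4.1352]]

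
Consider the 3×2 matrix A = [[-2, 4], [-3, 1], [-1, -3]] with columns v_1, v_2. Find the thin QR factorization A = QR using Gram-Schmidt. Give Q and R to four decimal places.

Q = [[-0.5345, 0.6172], [-0.8018, -0.1543], [-0.2673, -0.7715]], R = [[3.7417, -2.1381], [0.0000, 4.6291]]

v_1 = (-2, -3, -1); ‖v_1‖ = 3.7417, so e_1 = (-0.5345, -0.8018, -0.2673).
e_1·v_2 = (-0.5345)·4 + (-0.8018)·1 + (-0.2673)·(-3) = -2.1381.
u_2 = v_2 + 2.1381·e_1 = (2.8571, -0.7143, -3.5714).
‖u_2‖ = 4.6291, so e_2 = (0.6172, -0.1543, -0.7715).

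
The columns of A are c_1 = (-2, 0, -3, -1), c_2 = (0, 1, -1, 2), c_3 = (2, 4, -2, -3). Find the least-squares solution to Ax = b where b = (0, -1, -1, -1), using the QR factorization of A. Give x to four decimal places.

c_1 = (-2, 0, -3, -1); ‖c_1‖ = 3.7417, so e_1 = (-0.5345, 0.0000, -0.8018, -0.2673).
e_1·c_2 = (-0.5345)·0 + 0.0000·1 + (-0.8018)·(-1) + (-0.2673)·2 = 0.2673.
u_2 = c_2 − 0.2673·e_1 = (0.1429, 1.0000, -0.7857, 2.0714).
‖u_2‖ = 2.4349, so e_2 = (0.0587, 0.4107, -0.3227, 0.8507).
e_1·c_3 = (-0.5345)·2 + 0.0000·4 + (-0.8018)·(-2) + (-0.2673)·(-3) = 1.3363; e_2·c_3 = 0.0587·2 + 0.4107·4 + (-0.3227)·(-2) + 0.8507·(-3) = -0.1467.
u_3 = c_3 − 1.3363·e_1 + 0.1467·e_2 = (2.7229, 4.0602, -0.9759, -2.5181).
‖u_3‖ = 5.5850, so e_3 = (0.4875, 0.7270, -0.1747, -0.4509).
Qᵀb = (1.0690, -0.9387, -0.1014).
Back-substitute: x_3 = -0.1014/5.5850 = -0.0182.
x_2 = (-0.9387 + 0.1467·(-0.0182))/2.4349 = -0.3866.
x_1 = (1.0690 − 0.2673·(-0.3866) − 1.3363·(-0.0182))/3.7417 = 0.3198.

x = (0.3198, -0.3866, -0.0182)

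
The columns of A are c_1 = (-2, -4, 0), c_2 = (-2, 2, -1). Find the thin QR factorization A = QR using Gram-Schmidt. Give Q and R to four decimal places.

q_1 = c_1/‖c_1‖ = (-2, -4, 0)/4.4721 = (-0.4472, -0.8944, 0.0000).
r_{12} = q_1·c_2 = -0.8944.
u_2 = c_2 + 0.8944·q_1 = (-2.4000, 1.2000, -1.0000).
‖u_2‖ = 2.8636, so q_2 = (-0.8381, 0.4191, -0.3492).

Q = [[-0.4472, -0.8381], [-0.8944, 0.4191], [0.0000, -0.3492]], R = [[4.4721, -0.8944], [0.0000, 2.8636]]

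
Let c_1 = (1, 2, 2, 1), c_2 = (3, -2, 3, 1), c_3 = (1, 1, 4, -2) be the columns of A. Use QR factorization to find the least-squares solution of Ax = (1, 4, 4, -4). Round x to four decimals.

q_1 = c_1/‖c_1‖ = (1, 2, 2, 1)/3.1623 = (0.3162, 0.6325, 0.6325, 0.3162).
r_{12} = q_1·c_2 = 1.8974.
u_2 = c_2 − 1.8974·q_1 = (2.4000, -3.2000, 1.8000, 0.4000).
‖u_2‖ = 4.4045, so q_2 = (0.5449, -0.7265, 0.4087, 0.0908).
r_{13} = q_1·c_3 = 2.8460; r_{23} = q_2·c_3 = 1.2714.
u_3 = c_3 − 2.8460·q_1 − 1.2714·q_2 = (-0.5928, 0.1237, 1.6804, -3.0155).
‖u_3‖ = 3.5048, so q_3 = (-0.1691, 0.0353, 0.4795, -0.8604).
Qᵀb = (4.1110, -1.0898, 5.3314).
Back-substitute: x_3 = 5.3314/3.5048 = 1.5212.
x_2 = (-1.0898 − 1.2714·1.5212)/4.4045 = -0.6865.
x_1 = (4.1110 − 1.8974·(-0.6865) − 2.8460·1.5212)/3.1623 = 0.3428.

x = (0.3428, -0.6865, 1.5212)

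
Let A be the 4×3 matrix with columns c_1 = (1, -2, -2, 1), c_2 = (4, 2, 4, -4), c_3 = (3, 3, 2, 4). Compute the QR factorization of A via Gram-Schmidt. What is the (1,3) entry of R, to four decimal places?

r_{13} = -0.9487

e_1 = c_1/‖c_1‖ = (1, -2, -2, 1)/3.1623 = (0.3162, -0.6325, -0.6325, 0.3162).
r_{13} = e_1·c_3 = -0.9487.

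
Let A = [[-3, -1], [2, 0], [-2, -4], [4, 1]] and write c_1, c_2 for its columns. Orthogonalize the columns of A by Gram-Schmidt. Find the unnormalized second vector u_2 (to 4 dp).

u_2 = (0.3636, -0.9091, -3.0909, -0.8182)

c_1 = (-3, 2, -2, 4); ‖c_1‖ = 5.7446, so e_1 = (-0.5222, 0.3482, -0.3482, 0.6963).
e_1·c_2 = (-0.5222)·(-1) + 0.3482·0 + (-0.3482)·(-4) + 0.6963·1 = 2.6112.
u_2 = c_2 − 2.6112·e_1 = (0.3636, -0.9091, -3.0909, -0.8182).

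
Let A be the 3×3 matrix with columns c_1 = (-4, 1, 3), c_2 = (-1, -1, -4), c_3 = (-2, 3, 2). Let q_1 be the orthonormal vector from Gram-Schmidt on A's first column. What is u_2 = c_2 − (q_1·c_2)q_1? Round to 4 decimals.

c_1 = (-4, 1, 3); ‖c_1‖ = 5.0990, so q_1 = (-0.7845, 0.1961, 0.5883).
q_1·c_2 = (-0.7845)·(-1) + 0.1961·(-1) + 0.5883·(-4) = -1.7650.
u_2 = c_2 + 1.7650·q_1 = (-2.3846, -0.6538, -2.9615).

u_2 = (-2.3846, -0.6538, -2.9615)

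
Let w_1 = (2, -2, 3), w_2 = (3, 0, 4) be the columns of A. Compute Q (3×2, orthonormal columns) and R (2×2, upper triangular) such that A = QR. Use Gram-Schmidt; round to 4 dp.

q_1 = w_1/‖w_1‖ = (2, -2, 3)/4.1231 = (0.4851, -0.4851, 0.7276).
r_{12} = q_1·w_2 = 4.3656.
u_2 = w_2 − 4.3656·q_1 = (0.8824, 2.1176, 0.8235).
‖u_2‖ = 2.4375, so q_2 = (0.3620, 0.8688, 0.3379).

Q = [[0.4851, 0.3620], [-0.4851, 0.8688], [0.7276, 0.3379]], R = [[4.1231, 4.3656], [0.0000, 2.4375]]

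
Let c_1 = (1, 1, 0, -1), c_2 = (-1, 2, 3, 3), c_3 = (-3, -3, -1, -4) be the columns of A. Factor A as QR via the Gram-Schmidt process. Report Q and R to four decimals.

c_1 = (1, 1, 0, -1); ‖c_1‖ = 1.7321, so q_1 = (0.5774, 0.5774, 0.0000, -0.5774).
q_1·c_2 = 0.5774·(-1) + 0.5774·2 + 0.0000·3 + (-0.5774)·3 = -1.1547.
u_2 = c_2 + 1.1547·q_1 = (-0.3333, 2.6667, 3.0000, 2.3333).
‖u_2‖ = 4.6547, so q_2 = (-0.0716, 0.5729, 0.6445, 0.5013).
q_1·c_3 = 0.5774·(-3) + 0.5774·(-3) + 0.0000·(-1) + (-0.5774)·(-4) = -1.1547; q_2·c_3 = (-0.0716)·(-3) + 0.5729·(-3) + 0.6445·(-1) + 0.5013·(-4) = -4.1535.
u_3 = c_3 + 1.1547·q_1 + 4.1535·q_2 = (-2.6308, 0.0462, 1.6769, -2.5846).
‖u_3‖ = 4.0516, so q_3 = (-0.6493, 0.0114, 0.4139, -0.6379).

Q = [[0.5774, -0.0716, -0.6493], [0.5774, 0.5729, 0.0114], [0.0000, 0.6445, 0.4139], [-0.5774, 0.5013, -0.6379]], R = [[1.7321, -1.1547, -1.1547], [0.0000, 4.6547, -4.1535], [0.0000, 0.0000, 4.0516]]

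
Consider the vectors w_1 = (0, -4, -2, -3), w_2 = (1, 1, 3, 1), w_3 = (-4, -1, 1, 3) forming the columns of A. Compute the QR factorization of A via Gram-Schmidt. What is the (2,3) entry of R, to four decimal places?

w_1 = (0, -4, -2, -3); ‖w_1‖ = 5.3852, so q_1 = (0.0000, -0.7428, -0.3714, -0.5571).
q_1·w_2 = 0.0000·1 + (-0.7428)·1 + (-0.3714)·3 + (-0.5571)·1 = -2.4140.
u_2 = w_2 + 2.4140·q_1 = (1.0000, -0.7931, 2.1034, -0.3448).
‖u_2‖ = 2.4844, so q_2 = (0.4025, -0.3192, 0.8467, -0.1388).
r_{23} = q_2·w_3 = -0.8605.

r_{23} = -0.8605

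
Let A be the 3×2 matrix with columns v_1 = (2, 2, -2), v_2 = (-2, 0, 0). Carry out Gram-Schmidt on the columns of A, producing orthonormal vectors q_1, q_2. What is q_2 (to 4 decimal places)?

q_2 = (-0.8165, 0.4082, -0.4082)

v_1 = (2, 2, -2); ‖v_1‖ = 3.4641, so q_1 = (0.5774, 0.5774, -0.5774).
q_1·v_2 = 0.5774·(-2) + 0.5774·0 + (-0.5774)·0 = -1.1547.
u_2 = v_2 + 1.1547·q_1 = (-1.3333, 0.6667, -0.6667).
‖u_2‖ = 1.6330, so q_2 = (-0.8165, 0.4082, -0.4082).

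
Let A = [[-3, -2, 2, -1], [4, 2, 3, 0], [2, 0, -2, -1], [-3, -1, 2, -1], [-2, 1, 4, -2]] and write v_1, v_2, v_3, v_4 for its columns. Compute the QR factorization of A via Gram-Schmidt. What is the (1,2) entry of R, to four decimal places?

v_1 = (-3, 4, 2, -3, -2); ‖v_1‖ = 6.4807, so e_1 = (-0.4629, 0.6172, 0.3086, -0.4629, -0.3086).
r_{12} = e_1·v_2 = 2.3146.

r_{12} = 2.3146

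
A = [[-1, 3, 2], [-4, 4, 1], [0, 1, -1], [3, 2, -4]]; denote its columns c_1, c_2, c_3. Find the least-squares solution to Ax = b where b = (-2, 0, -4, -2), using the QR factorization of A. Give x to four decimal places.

c_1 = (-1, -4, 0, 3); ‖c_1‖ = 5.0990, so q_1 = (-0.1961, -0.7845, 0.0000, 0.5883).
q_1·c_2 = (-0.1961)·3 + (-0.7845)·4 + 0.0000·1 + 0.5883·2 = -2.5495.
u_2 = c_2 + 2.5495·q_1 = (2.5000, 2.0000, 1.0000, 3.5000).
‖u_2‖ = 4.8477, so q_2 = (0.5157, 0.4126, 0.2063, 0.7220).
q_1·c_3 = (-0.1961)·2 + (-0.7845)·1 + 0.0000·(-1) + 0.5883·(-4) = -3.5301; q_2·c_3 = 0.5157·2 + 0.4126·1 + 0.2063·(-1) + 0.7220·(-4) = -1.6503.
u_3 = c_3 + 3.5301·q_1 + 1.6503·q_2 = (2.1588, -1.0884, -0.6596, -0.7316).
‖u_3‖ = 2.6106, so q_3 = (0.8269, -0.4169, -0.2527, -0.2802).
Qᵀb = (-0.7845, -3.3005, -0.0828).
Back-substitute: x_3 = -0.0828/2.6106 = -0.0317.
x_2 = (-3.3005 + 1.6503·(-0.0317))/4.8477 = -0.6916.
x_1 = (-0.7845 + 2.5495·(-0.6916) + 3.5301·(-0.0317))/5.0990 = -0.5216.

x = (-0.5216, -0.6916, -0.0317)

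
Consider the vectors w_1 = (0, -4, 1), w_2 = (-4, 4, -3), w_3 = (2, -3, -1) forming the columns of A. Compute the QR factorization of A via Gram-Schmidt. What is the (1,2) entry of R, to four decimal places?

w_1 = (0, -4, 1); ‖w_1‖ = 4.1231, so e_1 = (0.0000, -0.9701, 0.2425).
r_{12} = e_1·w_2 = -4.6082.

r_{12} = -4.6082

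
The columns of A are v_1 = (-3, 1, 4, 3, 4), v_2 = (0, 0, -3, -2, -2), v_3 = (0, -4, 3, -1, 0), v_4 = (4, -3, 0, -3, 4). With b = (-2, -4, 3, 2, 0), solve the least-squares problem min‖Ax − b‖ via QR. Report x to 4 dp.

x = (0.2171, -0.0545, 1.0067, -0.3095)

v_1 = (-3, 1, 4, 3, 4); ‖v_1‖ = 7.1414, so e_1 = (-0.4201, 0.1400, 0.5601, 0.4201, 0.5601).
e_1·v_2 = (-0.4201)·0 + 0.1400·0 + 0.5601·(-3) + 0.4201·(-2) + 0.5601·(-2) = -3.6407.
u_2 = v_2 + 3.6407·e_1 = (-1.5294, 0.5098, -0.9608, -0.4706, 0.0392).
‖u_2‖ = 1.9352, so e_2 = (-0.7903, 0.2634, -0.4965, -0.2432, 0.0203).
e_1·v_3 = (-0.4201)·0 + 0.1400·(-4) + 0.5601·3 + 0.4201·(-1) + 0.5601·0 = 0.7001; e_2·v_3 = (-0.7903)·0 + 0.2634·(-4) + (-0.4965)·3 + (-0.2432)·(-1) + 0.0203·0 = -2.3000.
u_3 = v_3 − 0.7001·e_1 + 2.3000·e_2 = (-1.5236, -3.4921, 1.4660, -1.8534, -0.3455).
‖u_3‖ = 4.4967, so e_3 = (-0.3388, -0.7766, 0.3260, -0.4122, -0.0768).
e_1·v_4 = (-0.4201)·4 + 0.1400·(-3) + 0.5601·0 + 0.4201·(-3) + 0.5601·4 = -1.1202; e_2·v_4 = (-0.7903)·4 + 0.2634·(-3) + (-0.4965)·0 + (-0.2432)·(-3) + 0.0203·4 = -3.1409; e_3·v_4 = (-0.3388)·4 + (-0.7766)·(-3) + 0.3260·0 + (-0.4122)·(-3) + (-0.0768)·4 = 1.9037.
u_4 = v_4 + 1.1202·e_1 + 3.1409·e_2 − 1.9037·e_3 = (1.6921, -0.5373, -1.5526, -2.5085, 4.8374).
‖u_4‖ = 5.9376, so e_4 = (0.2850, -0.0905, -0.2615, -0.4225, 0.8147).
Qᵀb = (2.8006, -1.4489, 3.9378, -1.8374).
Back-substitute: x_4 = -1.8374/5.9376 = -0.3095.
x_3 = (3.9378 − 1.9037·(-0.3095))/4.4967 = 1.0067.
x_2 = (-1.4489 + 2.3000·1.0067 + 3.1409·(-0.3095))/1.9352 = -0.0545.
x_1 = (2.8006 + 3.6407·(-0.0545) − 0.7001·1.0067 + 1.1202·(-0.3095))/7.1414 = 0.2171.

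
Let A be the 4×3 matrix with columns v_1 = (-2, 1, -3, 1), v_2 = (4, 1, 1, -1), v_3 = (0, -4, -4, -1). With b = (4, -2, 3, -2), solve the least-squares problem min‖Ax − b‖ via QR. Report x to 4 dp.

e_1 = v_1/‖v_1‖ = (-2, 1, -3, 1)/3.8730 = (-0.5164, 0.2582, -0.7746, 0.2582).
r_{12} = e_1·v_2 = -2.8402.
u_2 = v_2 + 2.8402·e_1 = (2.5333, 1.7333, -1.2000, -0.2667).
‖u_2‖ = 3.3066, so e_2 = (0.7662, 0.5242, -0.3629, -0.0806).
r_{13} = e_1·v_3 = 1.8074; r_{23} = e_2·v_3 = -0.5645.
u_3 = v_3 − 1.8074·e_1 + 0.5645·e_2 = (1.3659, -4.1707, -2.8049, -1.5122).
‖u_3‖ = 5.4235, so e_3 = (0.2518, -0.7690, -0.5172, -0.2788).
Qᵀb = (-5.4222, 1.0887, 1.5515).
Back-substitute: x_3 = 1.5515/5.4235 = 0.2861.
x_2 = (1.0887 + 0.5645·0.2861)/3.3066 = 0.3781.
x_1 = (-5.4222 + 2.8402·0.3781 − 1.8074·0.2861)/3.8730 = -1.2562.

x = (-1.2562, 0.3781, 0.2861)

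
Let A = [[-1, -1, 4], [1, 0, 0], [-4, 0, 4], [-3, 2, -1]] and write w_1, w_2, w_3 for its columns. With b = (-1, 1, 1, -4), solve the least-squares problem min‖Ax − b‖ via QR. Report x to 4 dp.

w_1 = (-1, 1, -4, -3); ‖w_1‖ = 5.1962, so e_1 = (-0.1925, 0.1925, -0.7698, -0.5774).
e_1·w_2 = (-0.1925)·(-1) + 0.1925·0 + (-0.7698)·0 + (-0.5774)·2 = -0.9623.
u_2 = w_2 + 0.9623·e_1 = (-1.1852, 0.1852, -0.7407, 1.4444).
‖u_2‖ = 2.0184, so e_2 = (-0.5872, 0.0917, -0.3670, 0.7156).
e_1·w_3 = (-0.1925)·4 + 0.1925·0 + (-0.7698)·4 + (-0.5774)·(-1) = -3.2717; e_2·w_3 = (-0.5872)·4 + 0.0917·0 + (-0.3670)·4 + 0.7156·(-1) = -4.5323.
u_3 = w_3 + 3.2717·e_1 + 4.5323·e_2 = (0.7091, 1.0455, -0.1818, 0.3545).
‖u_3‖ = 1.3246, so e_3 = (0.5353, 0.7893, -0.1373, 0.2677).
Qᵀb = (1.9245, -2.5506, -0.9540).
Back-substitute: x_3 = -0.9540/1.3246 = -0.7202.
x_2 = (-2.5506 + 4.5323·(-0.7202))/2.0184 = -2.8808.
x_1 = (1.9245 + 0.9623·(-2.8808) + 3.2717·(-0.7202))/5.1962 = -0.6166.

x = (-0.6166, -2.8808, -0.7202)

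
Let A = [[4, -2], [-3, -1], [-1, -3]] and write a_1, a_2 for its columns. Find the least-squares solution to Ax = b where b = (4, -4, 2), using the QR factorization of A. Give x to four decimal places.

a_1 = (4, -3, -1); ‖a_1‖ = 5.0990, so q_1 = (0.7845, -0.5883, -0.1961).
q_1·a_2 = 0.7845·(-2) + (-0.5883)·(-1) + (-0.1961)·(-3) = -0.3922.
u_2 = a_2 + 0.3922·q_1 = (-1.6923, -1.2308, -3.0769).
‖u_2‖ = 3.7210, so q_2 = (-0.4548, -0.3308, -0.8269).
Qᵀb = (5.0990, -2.1499).
Back-substitute: x_2 = -2.1499/3.7210 = -0.5778.
x_1 = (5.0990 + 0.3922·(-0.5778))/5.0990 = 0.9556.

x = (0.9556, -0.5778)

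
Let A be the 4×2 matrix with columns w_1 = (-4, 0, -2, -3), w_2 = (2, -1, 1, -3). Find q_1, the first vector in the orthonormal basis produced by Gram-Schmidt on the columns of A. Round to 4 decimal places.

q_1 = (-0.7428, 0.0000, -0.3714, -0.5571)

w_1 = (-4, 0, -2, -3); ‖w_1‖ = 5.3852, so q_1 = (-0.7428, 0.0000, -0.3714, -0.5571).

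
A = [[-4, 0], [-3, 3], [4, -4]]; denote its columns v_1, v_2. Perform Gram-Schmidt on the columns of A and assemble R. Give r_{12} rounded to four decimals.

v_1 = (-4, -3, 4); ‖v_1‖ = 6.4031, so e_1 = (-0.6247, -0.4685, 0.6247).
r_{12} = e_1·v_2 = -3.9043.

r_{12} = -3.9043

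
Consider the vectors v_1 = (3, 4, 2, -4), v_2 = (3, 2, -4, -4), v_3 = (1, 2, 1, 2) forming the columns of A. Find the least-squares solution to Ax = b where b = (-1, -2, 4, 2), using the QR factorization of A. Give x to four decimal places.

x = (0.2667, -0.8667, -0.2667)

v_1 = (3, 4, 2, -4); ‖v_1‖ = 6.7082, so q_1 = (0.4472, 0.5963, 0.2981, -0.5963).
q_1·v_2 = 0.4472·3 + 0.5963·2 + 0.2981·(-4) + (-0.5963)·(-4) = 3.7268.
u_2 = v_2 − 3.7268·q_1 = (1.3333, -0.2222, -5.1111, -1.7778).
‖u_2‖ = 5.5777, so q_2 = (0.2390, -0.0398, -0.9163, -0.3187).
q_1·v_3 = 0.4472·1 + 0.5963·2 + 0.2981·1 + (-0.5963)·2 = 0.7454; q_2·v_3 = 0.2390·1 + (-0.0398)·2 + (-0.9163)·1 + (-0.3187)·2 = -1.3944.
u_3 = v_3 − 0.7454·q_1 + 1.3944·q_2 = (1.0000, 1.5000, -0.5000, 2.0000).
‖u_3‖ = 2.7386, so q_3 = (0.3651, 0.5477, -0.1826, 0.7303).
Qᵀb = (-1.6398, -4.4622, -0.7303).
Back-substitute: x_3 = -0.7303/2.7386 = -0.2667.
x_2 = (-4.4622 + 1.3944·(-0.2667))/5.5777 = -0.8667.
x_1 = (-1.6398 − 3.7268·(-0.8667) − 0.7454·(-0.2667))/6.7082 = 0.2667.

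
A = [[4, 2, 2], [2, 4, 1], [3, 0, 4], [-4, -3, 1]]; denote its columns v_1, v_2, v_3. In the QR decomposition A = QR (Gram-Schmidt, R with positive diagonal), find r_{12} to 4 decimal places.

q_1 = v_1/‖v_1‖ = (4, 2, 3, -4)/6.7082 = (0.5963, 0.2981, 0.4472, -0.5963).
r_{12} = q_1·v_2 = 4.1740.

r_{12} = 4.1740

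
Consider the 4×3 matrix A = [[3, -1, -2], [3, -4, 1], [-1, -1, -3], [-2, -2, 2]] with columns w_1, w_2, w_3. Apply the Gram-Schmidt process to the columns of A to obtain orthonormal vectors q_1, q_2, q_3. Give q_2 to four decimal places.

q_2 = (0.0724, -0.6416, -0.3415, -0.6830)

q_1 = w_1/‖w_1‖ = (3, 3, -1, -2)/4.7958 = (0.6255, 0.6255, -0.2085, -0.4170).
r_{12} = q_1·w_2 = -2.0851.
u_2 = w_2 + 2.0851·q_1 = (0.3043, -2.6957, -1.4348, -2.8696).
‖u_2‖ = 4.2014, so q_2 = (0.0724, -0.6416, -0.3415, -0.6830).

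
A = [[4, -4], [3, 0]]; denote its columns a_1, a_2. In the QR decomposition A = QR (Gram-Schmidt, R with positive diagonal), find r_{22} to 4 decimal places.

r_{22} = 2.4000

a_1 = (4, 3); ‖a_1‖ = 5.0000, so q_1 = (0.8000, 0.6000).
q_1·a_2 = 0.8000·(-4) + 0.6000·0 = -3.2000.
u_2 = a_2 + 3.2000·q_1 = (-1.4400, 1.9200).
r_{22} = ‖u_2‖ = 2.4000.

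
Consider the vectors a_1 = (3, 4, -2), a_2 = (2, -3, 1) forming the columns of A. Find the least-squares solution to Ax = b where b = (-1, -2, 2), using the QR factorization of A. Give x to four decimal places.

a_1 = (3, 4, -2); ‖a_1‖ = 5.3852, so q_1 = (0.5571, 0.7428, -0.3714).
q_1·a_2 = 0.5571·2 + 0.7428·(-3) + (-0.3714)·1 = -1.4856.
u_2 = a_2 + 1.4856·q_1 = (2.8276, -1.8966, 0.4483).
‖u_2‖ = 3.4341, so q_2 = (0.8234, -0.5523, 0.1305).
Qᵀb = (-2.7854, 0.5422).
Back-substitute: x_2 = 0.5422/3.4341 = 0.1579.
x_1 = (-2.7854 + 1.4856·0.1579)/5.3852 = -0.4737.

x = (-0.4737, 0.1579)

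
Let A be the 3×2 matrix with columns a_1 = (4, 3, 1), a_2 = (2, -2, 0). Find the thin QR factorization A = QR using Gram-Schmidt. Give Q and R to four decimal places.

Q = [[0.7845, 0.6042], [0.5883, -0.7964], [0.1961, -0.0275]], R = [[5.0990, 0.3922], [0.0000, 2.8011]]

a_1 = (4, 3, 1); ‖a_1‖ = 5.0990, so e_1 = (0.7845, 0.5883, 0.1961).
e_1·a_2 = 0.7845·2 + 0.5883·(-2) + 0.1961·0 = 0.3922.
u_2 = a_2 − 0.3922·e_1 = (1.6923, -2.2308, -0.0769).
‖u_2‖ = 2.8011, so e_2 = (0.6042, -0.7964, -0.0275).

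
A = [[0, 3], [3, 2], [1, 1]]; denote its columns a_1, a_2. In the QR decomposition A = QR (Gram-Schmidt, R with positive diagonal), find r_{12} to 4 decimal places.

a_1 = (0, 3, 1); ‖a_1‖ = 3.1623, so q_1 = (0.0000, 0.9487, 0.3162).
r_{12} = q_1·a_2 = 2.2136.

r_{12} = 2.2136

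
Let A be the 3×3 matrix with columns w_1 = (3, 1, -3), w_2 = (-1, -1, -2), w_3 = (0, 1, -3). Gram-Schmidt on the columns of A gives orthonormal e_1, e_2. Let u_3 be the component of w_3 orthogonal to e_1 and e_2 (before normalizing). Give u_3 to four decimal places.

u_3 = (-0.6818, 1.2273, -0.2727)

w_1 = (3, 1, -3); ‖w_1‖ = 4.3589, so e_1 = (0.6882, 0.2294, -0.6882).
e_1·w_2 = 0.6882·(-1) + 0.2294·(-1) + (-0.6882)·(-2) = 0.4588.
u_2 = w_2 − 0.4588·e_1 = (-1.3158, -1.1053, -1.6842).
‖u_2‖ = 2.4061, so e_2 = (-0.5468, -0.4594, -0.7000).
e_1·w_3 = 0.6882·0 + 0.2294·1 + (-0.6882)·(-3) = 2.2942; e_2·w_3 = (-0.5468)·0 + (-0.4594)·1 + (-0.7000)·(-3) = 1.6405.
u_3 = w_3 − 2.2942·e_1 − 1.6405·e_2 = (-0.6818, 1.2273, -0.2727).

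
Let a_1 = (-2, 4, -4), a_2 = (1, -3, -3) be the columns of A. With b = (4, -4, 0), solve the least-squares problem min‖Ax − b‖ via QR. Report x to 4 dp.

x = (-0.6235, 0.7765)

q_1 = a_1/‖a_1‖ = (-2, 4, -4)/6.0000 = (-0.3333, 0.6667, -0.6667).
r_{12} = q_1·a_2 = -0.3333.
u_2 = a_2 + 0.3333·q_1 = (0.8889, -2.7778, -3.2222).
‖u_2‖ = 4.3461, so q_2 = (0.2045, -0.6391, -0.7414).
Qᵀb = (-4.0000, 3.3746).
Back-substitute: x_2 = 3.3746/4.3461 = 0.7765.
x_1 = (-4.0000 + 0.3333·0.7765)/6.0000 = -0.6235.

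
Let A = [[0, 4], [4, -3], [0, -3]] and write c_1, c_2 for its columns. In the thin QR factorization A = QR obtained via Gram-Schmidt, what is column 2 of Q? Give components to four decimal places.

c_1 = (0, 4, 0); ‖c_1‖ = 4.0000, so e_1 = (0.0000, 1.0000, 0.0000).
e_1·c_2 = 0.0000·4 + 1.0000·(-3) + 0.0000·(-3) = -3.0000.
u_2 = c_2 + 3.0000·e_1 = (4.0000, 0.0000, -3.0000).
‖u_2‖ = 5.0000, so e_2 = (0.8000, 0.0000, -0.6000).

e_2 = (0.8000, 0.0000, -0.6000)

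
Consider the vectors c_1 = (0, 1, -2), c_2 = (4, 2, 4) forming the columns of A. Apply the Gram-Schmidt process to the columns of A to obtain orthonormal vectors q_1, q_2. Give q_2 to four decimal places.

c_1 = (0, 1, -2); ‖c_1‖ = 2.2361, so q_1 = (0.0000, 0.4472, -0.8944).
q_1·c_2 = 0.0000·4 + 0.4472·2 + (-0.8944)·4 = -2.6833.
u_2 = c_2 + 2.6833·q_1 = (4.0000, 3.2000, 1.6000).
‖u_2‖ = 5.3666, so q_2 = (0.7454, 0.5963, 0.2981).

q_2 = (0.7454, 0.5963, 0.2981)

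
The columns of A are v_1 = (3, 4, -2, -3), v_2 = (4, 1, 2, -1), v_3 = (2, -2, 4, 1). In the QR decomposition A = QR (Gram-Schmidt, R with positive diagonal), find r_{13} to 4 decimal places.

r_{13} = -2.1089

v_1 = (3, 4, -2, -3); ‖v_1‖ = 6.1644, so e_1 = (0.4867, 0.6489, -0.3244, -0.4867).
r_{13} = e_1·v_3 = -2.1089.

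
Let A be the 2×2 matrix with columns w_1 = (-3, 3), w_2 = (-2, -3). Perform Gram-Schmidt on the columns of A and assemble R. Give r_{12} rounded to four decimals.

r_{12} = -0.7071

w_1 = (-3, 3); ‖w_1‖ = 4.2426, so e_1 = (-0.7071, 0.7071).
r_{12} = e_1·w_2 = -0.7071.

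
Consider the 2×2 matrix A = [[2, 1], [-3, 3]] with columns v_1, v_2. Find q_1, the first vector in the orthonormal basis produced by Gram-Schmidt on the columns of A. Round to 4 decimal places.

q_1 = (0.5547, -0.8321)

v_1 = (2, -3); ‖v_1‖ = 3.6056, so q_1 = (0.5547, -0.8321).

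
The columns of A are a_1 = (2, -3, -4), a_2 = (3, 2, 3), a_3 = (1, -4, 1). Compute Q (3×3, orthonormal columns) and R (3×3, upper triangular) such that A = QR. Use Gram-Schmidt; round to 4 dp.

Q = [[0.3714, 0.9274, -0.0450], [-0.5571, 0.1838, -0.8099], [-0.7428, 0.3258, 0.5849]], R = [[5.3852, -2.2283, 1.8570], [0.0000, 4.1273, 0.5180], [0.0000, 0.0000, 3.7793]]

a_1 = (2, -3, -4); ‖a_1‖ = 5.3852, so q_1 = (0.3714, -0.5571, -0.7428).
q_1·a_2 = 0.3714·3 + (-0.5571)·2 + (-0.7428)·3 = -2.2283.
u_2 = a_2 + 2.2283·q_1 = (3.8276, 0.7586, 1.3448).
‖u_2‖ = 4.1273, so q_2 = (0.9274, 0.1838, 0.3258).
q_1·a_3 = 0.3714·1 + (-0.5571)·(-4) + (-0.7428)·1 = 1.8570; q_2·a_3 = 0.9274·1 + 0.1838·(-4) + 0.3258·1 = 0.5180.
u_3 = a_3 − 1.8570·q_1 − 0.5180·q_2 = (-0.1700, -3.0607, 2.2105).
‖u_3‖ = 3.7793, so q_3 = (-0.0450, -0.8099, 0.5849).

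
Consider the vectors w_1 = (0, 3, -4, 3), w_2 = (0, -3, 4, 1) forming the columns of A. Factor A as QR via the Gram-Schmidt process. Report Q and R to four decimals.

Q = [[0.0000, 0.0000], [0.5145, -0.3087], [-0.6860, 0.4116], [0.5145, 0.8575]], R = [[5.8310, -3.7730], [0.0000, 3.4300]]

q_1 = w_1/‖w_1‖ = (0, 3, -4, 3)/5.8310 = (0.0000, 0.5145, -0.6860, 0.5145).
r_{12} = q_1·w_2 = -3.7730.
u_2 = w_2 + 3.7730·q_1 = (0.0000, -1.0588, 1.4118, 2.9412).
‖u_2‖ = 3.4300, so q_2 = (0.0000, -0.3087, 0.4116, 0.8575).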